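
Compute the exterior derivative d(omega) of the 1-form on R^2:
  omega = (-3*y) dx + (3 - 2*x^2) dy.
d(omega) = (3 - 4*x) dx ∧ dy

For a 1-form omega = sum_i f_i dx_i, the exterior derivative is
  d(omega) = sum_{i < j} (∂f_j/∂x_i - ∂f_i/∂x_j) dx_i ∧ dx_j.
  coefficient of dx ∧ dy: ∂f_2/∂x - ∂f_1/∂y = ∂(3 - 2*x^2)/∂x - ∂(-3*y)/∂y = 3 - 4*x
Assembling: d(omega) = (3 - 4*x) dx ∧ dy.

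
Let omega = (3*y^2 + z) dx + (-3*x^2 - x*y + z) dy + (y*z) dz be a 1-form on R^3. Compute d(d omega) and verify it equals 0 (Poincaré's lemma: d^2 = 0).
d(d omega) = 0

Step 1: d omega = sum_{i<j} (∂f_j/∂x_i - ∂f_i/∂x_j) dx_i ∧ dx_j:
  coeff of dx ∧ dy: -6*x - 7*y
  coeff of dx ∧ dz: -1
  coeff of dy ∧ dz: z - 1
Step 2: Apply d again to each 2-form coefficient. The only possible 3-form in R^3 is dx ∧ dy ∧ dz, with coefficient
  ∂(coeff of dy∧dz)/∂x - ∂(coeff of dx∧dz)/∂y + ∂(coeff of dx∧dy)/∂z
  = ∂/∂x (z - 1) - ∂/∂y (-1) + ∂/∂z (-6*x - 7*y).
Each of these terms simplifies to sums of mixed partials that cancel in pairs. The result is 0 (by equality of mixed partials for smooth functions — Schwarz / Clairaut).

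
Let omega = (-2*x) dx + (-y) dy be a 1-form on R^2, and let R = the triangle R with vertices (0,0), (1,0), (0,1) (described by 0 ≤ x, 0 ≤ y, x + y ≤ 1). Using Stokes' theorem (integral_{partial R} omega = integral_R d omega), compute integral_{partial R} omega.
integral_(partial R) omega = 0

Stokes: integral_partial_R omega = integral_R d omega with d omega = (∂Q/∂x - ∂P/∂y) dx ∧ dy.
  ∂Q/∂x = 0
  ∂P/∂y = 0
  integrand = ∂Q/∂x - ∂P/∂y = 0.
Integrating over R: integral_0^1 integral_0^{1-x} (0) dy dx = 0.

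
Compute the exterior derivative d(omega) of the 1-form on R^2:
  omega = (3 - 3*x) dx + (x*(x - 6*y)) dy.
d(omega) = (2*x - 6*y) dx ∧ dy

For a 1-form omega = sum_i f_i dx_i, the exterior derivative is
  d(omega) = sum_{i < j} (∂f_j/∂x_i - ∂f_i/∂x_j) dx_i ∧ dx_j.
  coefficient of dx ∧ dy: ∂f_2/∂x - ∂f_1/∂y = ∂(x*(x - 6*y))/∂x - ∂(3 - 3*x)/∂y = 2*x - 6*y
Assembling: d(omega) = (2*x - 6*y) dx ∧ dy.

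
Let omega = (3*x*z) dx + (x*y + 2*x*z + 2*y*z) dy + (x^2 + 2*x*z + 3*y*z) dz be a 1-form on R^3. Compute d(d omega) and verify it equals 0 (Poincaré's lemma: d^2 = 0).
d(d omega) = 0

Step 1: d omega = sum_{i<j} (∂f_j/∂x_i - ∂f_i/∂x_j) dx_i ∧ dx_j:
  coeff of dx ∧ dy: y + 2*z
  coeff of dx ∧ dz: -x + 2*z
  coeff of dy ∧ dz: -2*x - 2*y + 3*z
Step 2: Apply d again to each 2-form coefficient. The only possible 3-form in R^3 is dx ∧ dy ∧ dz, with coefficient
  ∂(coeff of dy∧dz)/∂x - ∂(coeff of dx∧dz)/∂y + ∂(coeff of dx∧dy)/∂z
  = ∂/∂x (-2*x - 2*y + 3*z) - ∂/∂y (-x + 2*z) + ∂/∂z (y + 2*z).
Each of these terms simplifies to sums of mixed partials that cancel in pairs. The result is 0 (by equality of mixed partials for smooth functions — Schwarz / Clairaut).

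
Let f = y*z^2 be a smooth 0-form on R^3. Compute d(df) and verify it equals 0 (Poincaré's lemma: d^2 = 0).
d(df) = 0

Step 1: df = sum_i (∂f/∂x_i) dx_i = (0) dx + (z^2) dy + (2*y*z) dz.
Step 2: Apply d again. Using the 1-form formula, the coefficient of dx ∧ dy in d(df) is ∂^2 f/∂x ∂y - ∂^2 f/∂y ∂x = (0) - (0) = 0 (equality of mixed partials for smooth f).
Similarly for dx ∧ dz and dy ∧ dz — all coefficients vanish. So d(df) = 0.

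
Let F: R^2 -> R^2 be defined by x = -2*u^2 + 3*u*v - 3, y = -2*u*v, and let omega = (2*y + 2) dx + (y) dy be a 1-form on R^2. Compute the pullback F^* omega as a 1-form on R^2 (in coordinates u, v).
F^* omega = (16*u^2*v - 8*u*v^2 - 8*u + 6*v) du + (2*u*(-4*u*v + 3)) dv

Using F^*(f dg) = (f ∘ F) d(g ∘ F), substitute each coordinate x_i by F_i(u, v) in f_i, and replace dx_i by d F_i = (∂F_i/∂u) du + (∂F_i/∂v) dv.
  For the x component: f_1(F) = -4*u*v + 2; d F_1 = (-4*u + 3*v) du + (3*u) dv
  For the y component: f_2(F) = -2*u*v; d F_2 = (-2*v) du + (-2*u) dv
Combining and collecting du, dv coefficients:
  coeff of du: 16*u^2*v - 8*u*v^2 - 8*u + 6*v
  coeff of dv: 2*u*(-4*u*v + 3)
F^* omega = (16*u^2*v - 8*u*v^2 - 8*u + 6*v) du + (2*u*(-4*u*v + 3)) dv.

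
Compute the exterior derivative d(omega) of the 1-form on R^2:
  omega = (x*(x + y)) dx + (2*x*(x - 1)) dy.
d(omega) = (3*x - 2) dx ∧ dy

For a 1-form omega = sum_i f_i dx_i, the exterior derivative is
  d(omega) = sum_{i < j} (∂f_j/∂x_i - ∂f_i/∂x_j) dx_i ∧ dx_j.
  coefficient of dx ∧ dy: ∂f_2/∂x - ∂f_1/∂y = ∂(2*x*(x - 1))/∂x - ∂(x*(x + y))/∂y = 3*x - 2
Assembling: d(omega) = (3*x - 2) dx ∧ dy.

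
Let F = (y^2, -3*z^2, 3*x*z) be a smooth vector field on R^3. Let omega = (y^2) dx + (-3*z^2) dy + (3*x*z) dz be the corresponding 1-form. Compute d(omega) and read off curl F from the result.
d(omega) = (6*z) dy ∧ dz + (-3*z) dz ∧ dx + (-2*y) dx ∧ dy; curl F = (6*z, -3*z, -2*y)

d omega = sum_{i<j} (∂f_j/∂x_i - ∂f_i/∂x_j) dx_i ∧ dx_j. Under the identification (dy ∧ dz, dz ∧ dx, dx ∧ dy) ↔ (e_x, e_y, e_z), the coefficients are exactly the components of curl F. Compute:
  ∂R/∂y - ∂Q/∂z = (0) - (-6*z) = 6*z
  ∂P/∂z - ∂R/∂x = (0) - (3*z) = -3*z
  ∂Q/∂x - ∂P/∂y = (0) - (2*y) = -2*y.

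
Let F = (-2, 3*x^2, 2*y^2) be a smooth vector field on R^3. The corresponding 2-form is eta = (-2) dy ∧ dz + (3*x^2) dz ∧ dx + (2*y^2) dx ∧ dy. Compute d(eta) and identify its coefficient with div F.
d(eta) = (0) dx ∧ dy ∧ dz; div F = 0

For a 2-form in R^3 of the form above, applying d gives a 3-form with coefficient ∂P/∂x + ∂Q/∂y + ∂R/∂z:
  ∂P/∂x = 0
  ∂Q/∂y = 0
  ∂R/∂z = 0
Sum = 0, which is exactly div F.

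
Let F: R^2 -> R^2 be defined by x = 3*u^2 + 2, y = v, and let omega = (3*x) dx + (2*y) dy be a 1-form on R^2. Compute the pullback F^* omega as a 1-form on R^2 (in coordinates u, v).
F^* omega = (54*u^3 + 36*u) du + (2*v) dv

Using F^*(f dg) = (f ∘ F) d(g ∘ F), substitute each coordinate x_i by F_i(u, v) in f_i, and replace dx_i by d F_i = (∂F_i/∂u) du + (∂F_i/∂v) dv.
  For the x component: f_1(F) = 9*u^2 + 6; d F_1 = (6*u) du + (0) dv
  For the y component: f_2(F) = 2*v; d F_2 = (0) du + (1) dv
Combining and collecting du, dv coefficients:
  coeff of du: 54*u^3 + 36*u
  coeff of dv: 2*v
F^* omega = (54*u^3 + 36*u) du + (2*v) dv.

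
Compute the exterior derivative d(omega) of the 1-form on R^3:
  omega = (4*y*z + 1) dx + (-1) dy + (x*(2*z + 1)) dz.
d(omega) = (-4*z) dx ∧ dy + (-4*y + 2*z + 1) dx ∧ dz

For a 1-form omega = sum_i f_i dx_i, the exterior derivative is
  d(omega) = sum_{i < j} (∂f_j/∂x_i - ∂f_i/∂x_j) dx_i ∧ dx_j.
  coefficient of dx ∧ dy: ∂f_2/∂x - ∂f_1/∂y = ∂(-1)/∂x - ∂(4*y*z + 1)/∂y = -4*z
  coefficient of dx ∧ dz: ∂f_3/∂x - ∂f_1/∂z = ∂(x*(2*z + 1))/∂x - ∂(4*y*z + 1)/∂z = -4*y + 2*z + 1
Assembling: d(omega) = (-4*z) dx ∧ dy + (-4*y + 2*z + 1) dx ∧ dz.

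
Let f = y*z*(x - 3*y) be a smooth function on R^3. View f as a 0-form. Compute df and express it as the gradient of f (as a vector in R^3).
df = (y*z) dx + (z*(x - 6*y)) dy + (y*(x - 3*y)) dz; grad f = (y*z, z*(x - 6*y), y*(x - 3*y))

For a 0-form f, d f = (∂f/∂x) dx + (∂f/∂y) dy + (∂f/∂z) dz. The components of the vector representation are exactly the entries of grad f in Cartesian coordinates:
  ∂f/∂x = y*z
  ∂f/∂y = z*(x - 6*y)
  ∂f/∂z = y*(x - 3*y).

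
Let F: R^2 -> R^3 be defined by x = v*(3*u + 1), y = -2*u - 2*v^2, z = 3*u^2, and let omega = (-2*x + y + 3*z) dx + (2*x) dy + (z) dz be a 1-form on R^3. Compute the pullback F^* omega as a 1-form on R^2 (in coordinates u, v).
F^* omega = (18*u^3 + 27*u^2*v - 18*u*v^2 - 18*u*v - 6*v^3 - 6*v^2 - 4*v) du + (27*u^3 - 18*u^2*v + 3*u^2 - 30*u*v^2 - 12*u*v - 2*u - 10*v^2 - 2*v) dv

Using F^*(f dg) = (f ∘ F) d(g ∘ F), substitute each coordinate x_i by F_i(u, v) in f_i, and replace dx_i by d F_i = (∂F_i/∂u) du + (∂F_i/∂v) dv.
  For the x component: f_1(F) = 9*u^2 - 6*u*v - 2*u - 2*v^2 - 2*v; d F_1 = (3*v) du + (3*u + 1) dv
  For the y component: f_2(F) = 2*v*(3*u + 1); d F_2 = (-2) du + (-4*v) dv
  For the z component: f_3(F) = 3*u^2; d F_3 = (6*u) du + (0) dv
Combining and collecting du, dv coefficients:
  coeff of du: 18*u^3 + 27*u^2*v - 18*u*v^2 - 18*u*v - 6*v^3 - 6*v^2 - 4*v
  coeff of dv: 27*u^3 - 18*u^2*v + 3*u^2 - 30*u*v^2 - 12*u*v - 2*u - 10*v^2 - 2*v
F^* omega = (18*u^3 + 27*u^2*v - 18*u*v^2 - 18*u*v - 6*v^3 - 6*v^2 - 4*v) du + (27*u^3 - 18*u^2*v + 3*u^2 - 30*u*v^2 - 12*u*v - 2*u - 10*v^2 - 2*v) dv.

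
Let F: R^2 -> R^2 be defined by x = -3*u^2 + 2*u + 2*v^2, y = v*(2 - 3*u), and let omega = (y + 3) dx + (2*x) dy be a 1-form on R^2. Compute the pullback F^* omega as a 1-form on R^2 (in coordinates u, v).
F^* omega = (36*u^2*v - 30*u*v - 18*u - 12*v^3 + 4*v + 6) du + (18*u^3 - 24*u^2 - 24*u*v^2 + 8*u + 16*v^2 + 12*v) dv

Using F^*(f dg) = (f ∘ F) d(g ∘ F), substitute each coordinate x_i by F_i(u, v) in f_i, and replace dx_i by d F_i = (∂F_i/∂u) du + (∂F_i/∂v) dv.
  For the x component: f_1(F) = -3*u*v + 2*v + 3; d F_1 = (2 - 6*u) du + (4*v) dv
  For the y component: f_2(F) = -6*u^2 + 4*u + 4*v^2; d F_2 = (-3*v) du + (2 - 3*u) dv
Combining and collecting du, dv coefficients:
  coeff of du: 36*u^2*v - 30*u*v - 18*u - 12*v^3 + 4*v + 6
  coeff of dv: 18*u^3 - 24*u^2 - 24*u*v^2 + 8*u + 16*v^2 + 12*v
F^* omega = (36*u^2*v - 30*u*v - 18*u - 12*v^3 + 4*v + 6) du + (18*u^3 - 24*u^2 - 24*u*v^2 + 8*u + 16*v^2 + 12*v) dv.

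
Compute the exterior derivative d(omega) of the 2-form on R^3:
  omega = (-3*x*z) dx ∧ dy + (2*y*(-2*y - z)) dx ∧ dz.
d(omega) = (-3*x + 8*y + 2*z) dx ∧ dy ∧ dz

For a 2-form omega = sum_{i<j} g_{ij} dx_i ∧ dx_j, the exterior derivative is
  d(omega) = sum_{i<j} d(g_{ij}) ∧ dx_i ∧ dx_j = sum_{i<j, k} (∂g_{ij}/∂x_k) dx_k ∧ dx_i ∧ dx_j.
Expand each term, using dx_k ∧ dx_i ∧ dx_j = sgn(permutation) dx_{(a)} ∧ dx_{(b)} ∧ dx_{(c)} with (a < b < c) sorted:
  d(-3*x*z) includes (∂/∂z)(-3*x*z) dz = (-3*x) dz, which multiplied by dx ∧ dy gives (-3*x) dx ∧ dy ∧ dz
  d(2*y*(-2*y - z)) includes (∂/∂y)(2*y*(-2*y - z)) dy = (-8*y - 2*z) dy, which multiplied by dx ∧ dz gives (8*y + 2*z) dx ∧ dy ∧ dz
Collecting like 3-forms: d(omega) = (-3*x + 8*y + 2*z) dx ∧ dy ∧ dz.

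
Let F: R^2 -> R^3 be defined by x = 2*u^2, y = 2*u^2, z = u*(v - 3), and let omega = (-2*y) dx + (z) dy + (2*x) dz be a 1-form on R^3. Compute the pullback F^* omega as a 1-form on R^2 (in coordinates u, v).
F^* omega = (8*u^2*(-2*u + v - 3)) du + (4*u^3) dv

Using F^*(f dg) = (f ∘ F) d(g ∘ F), substitute each coordinate x_i by F_i(u, v) in f_i, and replace dx_i by d F_i = (∂F_i/∂u) du + (∂F_i/∂v) dv.
  For the x component: f_1(F) = -4*u^2; d F_1 = (4*u) du + (0) dv
  For the y component: f_2(F) = u*(v - 3); d F_2 = (4*u) du + (0) dv
  For the z component: f_3(F) = 4*u^2; d F_3 = (v - 3) du + (u) dv
Combining and collecting du, dv coefficients:
  coeff of du: 8*u^2*(-2*u + v - 3)
  coeff of dv: 4*u^3
F^* omega = (8*u^2*(-2*u + v - 3)) du + (4*u^3) dv.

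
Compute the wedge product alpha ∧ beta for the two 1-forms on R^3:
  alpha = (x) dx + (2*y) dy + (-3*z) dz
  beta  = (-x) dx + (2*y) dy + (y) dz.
alpha ∧ beta = (4*x*y) dx ∧ dy + (x*(y - 3*z)) dx ∧ dz + (2*y*(y + 3*z)) dy ∧ dz

Distribute the wedge, using dx_i ∧ dx_j = -dx_j ∧ dx_i and dx_i ∧ dx_i = 0. For each pair (i, j) with i < j, the coefficient of dx_i ∧ dx_j in alpha ∧ beta is (alpha_i * beta_j - alpha_j * beta_i). Collecting: alpha ∧ beta = (4*x*y) dx ∧ dy + (x*(y - 3*z)) dx ∧ dz + (2*y*(y + 3*z)) dy ∧ dz.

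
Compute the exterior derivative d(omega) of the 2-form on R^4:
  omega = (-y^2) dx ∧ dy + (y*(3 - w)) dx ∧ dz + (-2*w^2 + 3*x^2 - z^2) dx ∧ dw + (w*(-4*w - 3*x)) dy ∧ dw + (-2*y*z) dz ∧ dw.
d(omega) = (w - 3) dx ∧ dy ∧ dz + (-y + 2*z) dx ∧ dz ∧ dw + (-3*w) dx ∧ dy ∧ dw + (-2*z) dy ∧ dz ∧ dw

For a 2-form omega = sum_{i<j} g_{ij} dx_i ∧ dx_j, the exterior derivative is
  d(omega) = sum_{i<j} d(g_{ij}) ∧ dx_i ∧ dx_j = sum_{i<j, k} (∂g_{ij}/∂x_k) dx_k ∧ dx_i ∧ dx_j.
Expand each term, using dx_k ∧ dx_i ∧ dx_j = sgn(permutation) dx_{(a)} ∧ dx_{(b)} ∧ dx_{(c)} with (a < b < c) sorted:
  d(y*(3 - w)) includes (∂/∂y)(y*(3 - w)) dy = (3 - w) dy, which multiplied by dx ∧ dz gives (w - 3) dx ∧ dy ∧ dz
  d(y*(3 - w)) includes (∂/∂w)(y*(3 - w)) dw = (-y) dw, which multiplied by dx ∧ dz gives (-y) dx ∧ dz ∧ dw
  d(-2*w^2 + 3*x^2 - z^2) includes (∂/∂z)(-2*w^2 + 3*x^2 - z^2) dz = (-2*z) dz, which multiplied by dx ∧ dw gives (2*z) dx ∧ dz ∧ dw
  d(w*(-4*w - 3*x)) includes (∂/∂x)(w*(-4*w - 3*x)) dx = (-3*w) dx, which multiplied by dy ∧ dw gives (-3*w) dx ∧ dy ∧ dw
  d(-2*y*z) includes (∂/∂y)(-2*y*z) dy = (-2*z) dy, which multiplied by dz ∧ dw gives (-2*z) dy ∧ dz ∧ dw
Collecting like 3-forms: d(omega) = (w - 3) dx ∧ dy ∧ dz + (-y + 2*z) dx ∧ dz ∧ dw + (-3*w) dx ∧ dy ∧ dw + (-2*z) dy ∧ dz ∧ dw.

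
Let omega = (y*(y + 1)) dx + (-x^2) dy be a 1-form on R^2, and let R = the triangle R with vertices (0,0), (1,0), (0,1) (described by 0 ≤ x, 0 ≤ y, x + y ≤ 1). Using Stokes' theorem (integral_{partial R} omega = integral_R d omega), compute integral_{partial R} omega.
integral_(partial R) omega = -7/6

Stokes: integral_partial_R omega = integral_R d omega with d omega = (∂Q/∂x - ∂P/∂y) dx ∧ dy.
  ∂Q/∂x = -2*x
  ∂P/∂y = 2*y + 1
  integrand = ∂Q/∂x - ∂P/∂y = -2*x - 2*y - 1.
Integrating over R: integral_0^1 integral_0^{1-x} (-2*x - 2*y - 1) dy dx = -7/6.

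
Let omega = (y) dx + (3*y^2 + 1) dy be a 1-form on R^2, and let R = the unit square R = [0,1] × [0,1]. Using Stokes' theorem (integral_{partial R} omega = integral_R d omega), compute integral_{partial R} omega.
integral_(partial R) omega = -1

Stokes: integral_partial_R omega = integral_R d omega with d omega = (∂Q/∂x - ∂P/∂y) dx ∧ dy.
  ∂Q/∂x = 0
  ∂P/∂y = 1
  integrand = ∂Q/∂x - ∂P/∂y = -1.
Integrating over R: integral_0^1 integral_0^1 (-1) dx dy = -1.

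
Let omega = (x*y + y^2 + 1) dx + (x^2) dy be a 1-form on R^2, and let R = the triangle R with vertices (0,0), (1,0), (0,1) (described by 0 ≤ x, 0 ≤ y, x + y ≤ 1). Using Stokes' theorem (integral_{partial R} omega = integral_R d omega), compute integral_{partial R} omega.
integral_(partial R) omega = -1/6

Stokes: integral_partial_R omega = integral_R d omega with d omega = (∂Q/∂x - ∂P/∂y) dx ∧ dy.
  ∂Q/∂x = 2*x
  ∂P/∂y = x + 2*y
  integrand = ∂Q/∂x - ∂P/∂y = x - 2*y.
Integrating over R: integral_0^1 integral_0^{1-x} (x - 2*y) dy dx = -1/6.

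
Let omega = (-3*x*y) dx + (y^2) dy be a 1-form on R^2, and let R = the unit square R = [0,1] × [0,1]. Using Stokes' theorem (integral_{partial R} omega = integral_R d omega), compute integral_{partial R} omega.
integral_(partial R) omega = 3/2

Stokes: integral_partial_R omega = integral_R d omega with d omega = (∂Q/∂x - ∂P/∂y) dx ∧ dy.
  ∂Q/∂x = 0
  ∂P/∂y = -3*x
  integrand = ∂Q/∂x - ∂P/∂y = 3*x.
Integrating over R: integral_0^1 integral_0^1 (3*x) dx dy = 3/2.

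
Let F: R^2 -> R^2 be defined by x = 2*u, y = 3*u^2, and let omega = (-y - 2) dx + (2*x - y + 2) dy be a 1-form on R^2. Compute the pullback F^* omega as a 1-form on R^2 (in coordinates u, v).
F^* omega = (-18*u^3 + 18*u^2 + 12*u - 4) du

Using F^*(f dg) = (f ∘ F) d(g ∘ F), substitute each coordinate x_i by F_i(u, v) in f_i, and replace dx_i by d F_i = (∂F_i/∂u) du + (∂F_i/∂v) dv.
  For the x component: f_1(F) = -3*u^2 - 2; d F_1 = (2) du + (0) dv
  For the y component: f_2(F) = -3*u^2 + 4*u + 2; d F_2 = (6*u) du + (0) dv
Combining and collecting du, dv coefficients:
  coeff of du: -18*u^3 + 18*u^2 + 12*u - 4
  coeff of dv: 0
F^* omega = (-18*u^3 + 18*u^2 + 12*u - 4) du.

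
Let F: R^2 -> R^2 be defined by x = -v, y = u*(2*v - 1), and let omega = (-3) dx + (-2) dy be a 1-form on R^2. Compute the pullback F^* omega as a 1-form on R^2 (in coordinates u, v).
F^* omega = (2 - 4*v) du + (3 - 4*u) dv

Using F^*(f dg) = (f ∘ F) d(g ∘ F), substitute each coordinate x_i by F_i(u, v) in f_i, and replace dx_i by d F_i = (∂F_i/∂u) du + (∂F_i/∂v) dv.
  For the x component: f_1(F) = -3; d F_1 = (0) du + (-1) dv
  For the y component: f_2(F) = -2; d F_2 = (2*v - 1) du + (2*u) dv
Combining and collecting du, dv coefficients:
  coeff of du: 2 - 4*v
  coeff of dv: 3 - 4*u
F^* omega = (2 - 4*v) du + (3 - 4*u) dv.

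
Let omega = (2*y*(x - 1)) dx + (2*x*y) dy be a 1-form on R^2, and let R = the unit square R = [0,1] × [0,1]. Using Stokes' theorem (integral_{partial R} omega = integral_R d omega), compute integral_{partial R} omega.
integral_(partial R) omega = 2

Stokes: integral_partial_R omega = integral_R d omega with d omega = (∂Q/∂x - ∂P/∂y) dx ∧ dy.
  ∂Q/∂x = 2*y
  ∂P/∂y = 2*x - 2
  integrand = ∂Q/∂x - ∂P/∂y = -2*x + 2*y + 2.
Integrating over R: integral_0^1 integral_0^1 (-2*x + 2*y + 2) dx dy = 2.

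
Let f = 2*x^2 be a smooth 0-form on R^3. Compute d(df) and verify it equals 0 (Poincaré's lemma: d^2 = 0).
d(df) = 0

Step 1: df = sum_i (∂f/∂x_i) dx_i = (4*x) dx + (0) dy + (0) dz.
Step 2: Apply d again. Using the 1-form formula, the coefficient of dx ∧ dy in d(df) is ∂^2 f/∂x ∂y - ∂^2 f/∂y ∂x = (0) - (0) = 0 (equality of mixed partials for smooth f).
Similarly for dx ∧ dz and dy ∧ dz — all coefficients vanish. So d(df) = 0.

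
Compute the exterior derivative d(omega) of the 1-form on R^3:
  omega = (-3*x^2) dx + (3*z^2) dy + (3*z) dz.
d(omega) = (-6*z) dy ∧ dz

For a 1-form omega = sum_i f_i dx_i, the exterior derivative is
  d(omega) = sum_{i < j} (∂f_j/∂x_i - ∂f_i/∂x_j) dx_i ∧ dx_j.
  coefficient of dy ∧ dz: ∂f_3/∂y - ∂f_2/∂z = ∂(3*z)/∂y - ∂(3*z^2)/∂z = -6*z
Assembling: d(omega) = (-6*z) dy ∧ dz.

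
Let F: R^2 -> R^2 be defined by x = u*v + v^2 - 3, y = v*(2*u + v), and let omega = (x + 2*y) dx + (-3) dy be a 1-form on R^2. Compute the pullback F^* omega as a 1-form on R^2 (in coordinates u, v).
F^* omega = (v*(5*u*v + 3*v^2 - 9)) du + (5*u^2*v + 13*u*v^2 - 9*u + 6*v^3 - 12*v) dv

Using F^*(f dg) = (f ∘ F) d(g ∘ F), substitute each coordinate x_i by F_i(u, v) in f_i, and replace dx_i by d F_i = (∂F_i/∂u) du + (∂F_i/∂v) dv.
  For the x component: f_1(F) = 5*u*v + 3*v^2 - 3; d F_1 = (v) du + (u + 2*v) dv
  For the y component: f_2(F) = -3; d F_2 = (2*v) du + (2*u + 2*v) dv
Combining and collecting du, dv coefficients:
  coeff of du: v*(5*u*v + 3*v^2 - 9)
  coeff of dv: 5*u^2*v + 13*u*v^2 - 9*u + 6*v^3 - 12*v
F^* omega = (v*(5*u*v + 3*v^2 - 9)) du + (5*u^2*v + 13*u*v^2 - 9*u + 6*v^3 - 12*v) dv.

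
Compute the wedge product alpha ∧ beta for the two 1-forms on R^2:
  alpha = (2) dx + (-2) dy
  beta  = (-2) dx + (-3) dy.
alpha ∧ beta = (-10) dx ∧ dy

Distribute the wedge, using dx_i ∧ dx_j = -dx_j ∧ dx_i and dx_i ∧ dx_i = 0. For each pair (i, j) with i < j, the coefficient of dx_i ∧ dx_j in alpha ∧ beta is (alpha_i * beta_j - alpha_j * beta_i). Collecting: alpha ∧ beta = (-10) dx ∧ dy.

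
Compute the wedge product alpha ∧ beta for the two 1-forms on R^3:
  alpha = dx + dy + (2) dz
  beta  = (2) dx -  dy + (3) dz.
alpha ∧ beta = (-3) dx ∧ dy + (-1) dx ∧ dz + (5) dy ∧ dz

Distribute the wedge, using dx_i ∧ dx_j = -dx_j ∧ dx_i and dx_i ∧ dx_i = 0. For each pair (i, j) with i < j, the coefficient of dx_i ∧ dx_j in alpha ∧ beta is (alpha_i * beta_j - alpha_j * beta_i). Collecting: alpha ∧ beta = (-3) dx ∧ dy + (-1) dx ∧ dz + (5) dy ∧ dz.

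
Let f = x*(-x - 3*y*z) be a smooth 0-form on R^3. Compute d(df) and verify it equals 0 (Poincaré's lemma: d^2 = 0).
d(df) = 0

Step 1: df = sum_i (∂f/∂x_i) dx_i = (-2*x - 3*y*z) dx + (-3*x*z) dy + (-3*x*y) dz.
Step 2: Apply d again. Using the 1-form formula, the coefficient of dx ∧ dy in d(df) is ∂^2 f/∂x ∂y - ∂^2 f/∂y ∂x = (-3*z) - (-3*z) = 0 (equality of mixed partials for smooth f).
Similarly for dx ∧ dz and dy ∧ dz — all coefficients vanish. So d(df) = 0.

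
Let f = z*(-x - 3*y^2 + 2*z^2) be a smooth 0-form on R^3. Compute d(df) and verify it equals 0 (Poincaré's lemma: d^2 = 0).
d(df) = 0

Step 1: df = sum_i (∂f/∂x_i) dx_i = (-z) dx + (-6*y*z) dy + (-x - 3*y^2 + 6*z^2) dz.
Step 2: Apply d again. Using the 1-form formula, the coefficient of dx ∧ dy in d(df) is ∂^2 f/∂x ∂y - ∂^2 f/∂y ∂x = (0) - (0) = 0 (equality of mixed partials for smooth f).
Similarly for dx ∧ dz and dy ∧ dz — all coefficients vanish. So d(df) = 0.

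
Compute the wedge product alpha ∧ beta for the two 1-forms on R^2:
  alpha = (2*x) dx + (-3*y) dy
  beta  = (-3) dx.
alpha ∧ beta = (-9*y) dx ∧ dy

Distribute the wedge, using dx_i ∧ dx_j = -dx_j ∧ dx_i and dx_i ∧ dx_i = 0. For each pair (i, j) with i < j, the coefficient of dx_i ∧ dx_j in alpha ∧ beta is (alpha_i * beta_j - alpha_j * beta_i). Collecting: alpha ∧ beta = (-9*y) dx ∧ dy.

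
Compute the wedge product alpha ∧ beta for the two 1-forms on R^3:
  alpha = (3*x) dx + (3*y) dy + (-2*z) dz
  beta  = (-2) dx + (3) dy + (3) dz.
alpha ∧ beta = (9*x + 6*y) dx ∧ dy + (9*x - 4*z) dx ∧ dz + (9*y + 6*z) dy ∧ dz

Distribute the wedge, using dx_i ∧ dx_j = -dx_j ∧ dx_i and dx_i ∧ dx_i = 0. For each pair (i, j) with i < j, the coefficient of dx_i ∧ dx_j in alpha ∧ beta is (alpha_i * beta_j - alpha_j * beta_i). Collecting: alpha ∧ beta = (9*x + 6*y) dx ∧ dy + (9*x - 4*z) dx ∧ dz + (9*y + 6*z) dy ∧ dz.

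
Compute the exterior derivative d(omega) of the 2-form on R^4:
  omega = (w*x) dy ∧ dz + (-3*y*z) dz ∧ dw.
d(omega) = (w) dx ∧ dy ∧ dz + (x - 3*z) dy ∧ dz ∧ dw

For a 2-form omega = sum_{i<j} g_{ij} dx_i ∧ dx_j, the exterior derivative is
  d(omega) = sum_{i<j} d(g_{ij}) ∧ dx_i ∧ dx_j = sum_{i<j, k} (∂g_{ij}/∂x_k) dx_k ∧ dx_i ∧ dx_j.
Expand each term, using dx_k ∧ dx_i ∧ dx_j = sgn(permutation) dx_{(a)} ∧ dx_{(b)} ∧ dx_{(c)} with (a < b < c) sorted:
  d(w*x) includes (∂/∂x)(w*x) dx = (w) dx, which multiplied by dy ∧ dz gives (w) dx ∧ dy ∧ dz
  d(w*x) includes (∂/∂w)(w*x) dw = (x) dw, which multiplied by dy ∧ dz gives (x) dy ∧ dz ∧ dw
  d(-3*y*z) includes (∂/∂y)(-3*y*z) dy = (-3*z) dy, which multiplied by dz ∧ dw gives (-3*z) dy ∧ dz ∧ dw
Collecting like 3-forms: d(omega) = (w) dx ∧ dy ∧ dz + (x - 3*z) dy ∧ dz ∧ dw.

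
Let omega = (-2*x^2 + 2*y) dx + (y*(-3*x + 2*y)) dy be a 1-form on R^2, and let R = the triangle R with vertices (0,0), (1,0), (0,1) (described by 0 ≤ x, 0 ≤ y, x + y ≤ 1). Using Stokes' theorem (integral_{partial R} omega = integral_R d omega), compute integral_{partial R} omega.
integral_(partial R) omega = -3/2

Stokes: integral_partial_R omega = integral_R d omega with d omega = (∂Q/∂x - ∂P/∂y) dx ∧ dy.
  ∂Q/∂x = -3*y
  ∂P/∂y = 2
  integrand = ∂Q/∂x - ∂P/∂y = -3*y - 2.
Integrating over R: integral_0^1 integral_0^{1-x} (-3*y - 2) dy dx = -3/2.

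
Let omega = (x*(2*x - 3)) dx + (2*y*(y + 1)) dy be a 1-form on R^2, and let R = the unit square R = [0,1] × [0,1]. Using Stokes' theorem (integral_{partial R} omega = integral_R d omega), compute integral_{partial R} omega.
integral_(partial R) omega = 0

Stokes: integral_partial_R omega = integral_R d omega with d omega = (∂Q/∂x - ∂P/∂y) dx ∧ dy.
  ∂Q/∂x = 0
  ∂P/∂y = 0
  integrand = ∂Q/∂x - ∂P/∂y = 0.
Integrating over R: integral_0^1 integral_0^1 (0) dx dy = 0.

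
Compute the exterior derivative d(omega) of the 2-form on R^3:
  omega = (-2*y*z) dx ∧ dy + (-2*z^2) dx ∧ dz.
d(omega) = (-2*y) dx ∧ dy ∧ dz

For a 2-form omega = sum_{i<j} g_{ij} dx_i ∧ dx_j, the exterior derivative is
  d(omega) = sum_{i<j} d(g_{ij}) ∧ dx_i ∧ dx_j = sum_{i<j, k} (∂g_{ij}/∂x_k) dx_k ∧ dx_i ∧ dx_j.
Expand each term, using dx_k ∧ dx_i ∧ dx_j = sgn(permutation) dx_{(a)} ∧ dx_{(b)} ∧ dx_{(c)} with (a < b < c) sorted:
  d(-2*y*z) includes (∂/∂z)(-2*y*z) dz = (-2*y) dz, which multiplied by dx ∧ dy gives (-2*y) dx ∧ dy ∧ dz
Collecting like 3-forms: d(omega) = (-2*y) dx ∧ dy ∧ dz.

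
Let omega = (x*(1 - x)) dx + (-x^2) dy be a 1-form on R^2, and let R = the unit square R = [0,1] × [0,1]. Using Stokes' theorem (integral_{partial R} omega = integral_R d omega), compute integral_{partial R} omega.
integral_(partial R) omega = -1

Stokes: integral_partial_R omega = integral_R d omega with d omega = (∂Q/∂x - ∂P/∂y) dx ∧ dy.
  ∂Q/∂x = -2*x
  ∂P/∂y = 0
  integrand = ∂Q/∂x - ∂P/∂y = -2*x.
Integrating over R: integral_0^1 integral_0^1 (-2*x) dx dy = -1.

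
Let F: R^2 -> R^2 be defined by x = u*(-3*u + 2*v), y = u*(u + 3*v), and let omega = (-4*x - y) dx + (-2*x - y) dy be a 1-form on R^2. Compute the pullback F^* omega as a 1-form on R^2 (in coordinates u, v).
F^* omega = (u*(-56*u^2 + 89*u*v - 43*v^2)) du + (u^2*(37*u - 43*v)) dv

Using F^*(f dg) = (f ∘ F) d(g ∘ F), substitute each coordinate x_i by F_i(u, v) in f_i, and replace dx_i by d F_i = (∂F_i/∂u) du + (∂F_i/∂v) dv.
  For the x component: f_1(F) = 11*u*(u - v); d F_1 = (-6*u + 2*v) du + (2*u) dv
  For the y component: f_2(F) = u*(5*u - 7*v); d F_2 = (2*u + 3*v) du + (3*u) dv
Combining and collecting du, dv coefficients:
  coeff of du: u*(-56*u^2 + 89*u*v - 43*v^2)
  coeff of dv: u^2*(37*u - 43*v)
F^* omega = (u*(-56*u^2 + 89*u*v - 43*v^2)) du + (u^2*(37*u - 43*v)) dv.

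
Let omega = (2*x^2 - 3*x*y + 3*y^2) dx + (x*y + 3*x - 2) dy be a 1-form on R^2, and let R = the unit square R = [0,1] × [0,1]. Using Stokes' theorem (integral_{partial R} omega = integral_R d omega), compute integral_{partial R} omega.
integral_(partial R) omega = 2

Stokes: integral_partial_R omega = integral_R d omega with d omega = (∂Q/∂x - ∂P/∂y) dx ∧ dy.
  ∂Q/∂x = y + 3
  ∂P/∂y = -3*x + 6*y
  integrand = ∂Q/∂x - ∂P/∂y = 3*x - 5*y + 3.
Integrating over R: integral_0^1 integral_0^1 (3*x - 5*y + 3) dx dy = 2.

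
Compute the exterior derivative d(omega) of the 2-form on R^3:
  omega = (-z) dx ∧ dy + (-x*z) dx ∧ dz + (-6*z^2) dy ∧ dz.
d(omega) = (-1) dx ∧ dy ∧ dz

For a 2-form omega = sum_{i<j} g_{ij} dx_i ∧ dx_j, the exterior derivative is
  d(omega) = sum_{i<j} d(g_{ij}) ∧ dx_i ∧ dx_j = sum_{i<j, k} (∂g_{ij}/∂x_k) dx_k ∧ dx_i ∧ dx_j.
Expand each term, using dx_k ∧ dx_i ∧ dx_j = sgn(permutation) dx_{(a)} ∧ dx_{(b)} ∧ dx_{(c)} with (a < b < c) sorted:
  d(-z) includes (∂/∂z)(-z) dz = (-1) dz, which multiplied by dx ∧ dy gives (-1) dx ∧ dy ∧ dz
Collecting like 3-forms: d(omega) = (-1) dx ∧ dy ∧ dz.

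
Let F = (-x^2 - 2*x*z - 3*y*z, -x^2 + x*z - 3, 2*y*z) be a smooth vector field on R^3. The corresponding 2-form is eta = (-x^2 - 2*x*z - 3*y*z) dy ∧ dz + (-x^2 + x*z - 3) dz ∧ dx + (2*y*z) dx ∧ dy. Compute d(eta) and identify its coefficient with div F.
d(eta) = (-2*x + 2*y - 2*z) dx ∧ dy ∧ dz; div F = -2*x + 2*y - 2*z

For a 2-form in R^3 of the form above, applying d gives a 3-form with coefficient ∂P/∂x + ∂Q/∂y + ∂R/∂z:
  ∂P/∂x = -2*x - 2*z
  ∂Q/∂y = 0
  ∂R/∂z = 2*y
Sum = -2*x + 2*y - 2*z, which is exactly div F.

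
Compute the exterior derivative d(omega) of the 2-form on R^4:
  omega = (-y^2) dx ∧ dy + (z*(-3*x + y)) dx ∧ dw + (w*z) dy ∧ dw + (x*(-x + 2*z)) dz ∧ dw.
d(omega) = (-z) dx ∧ dy ∧ dw + (x - y + 2*z) dx ∧ dz ∧ dw + (-w) dy ∧ dz ∧ dw

For a 2-form omega = sum_{i<j} g_{ij} dx_i ∧ dx_j, the exterior derivative is
  d(omega) = sum_{i<j} d(g_{ij}) ∧ dx_i ∧ dx_j = sum_{i<j, k} (∂g_{ij}/∂x_k) dx_k ∧ dx_i ∧ dx_j.
Expand each term, using dx_k ∧ dx_i ∧ dx_j = sgn(permutation) dx_{(a)} ∧ dx_{(b)} ∧ dx_{(c)} with (a < b < c) sorted:
  d(z*(-3*x + y)) includes (∂/∂y)(z*(-3*x + y)) dy = (z) dy, which multiplied by dx ∧ dw gives (-z) dx ∧ dy ∧ dw
  d(z*(-3*x + y)) includes (∂/∂z)(z*(-3*x + y)) dz = (-3*x + y) dz, which multiplied by dx ∧ dw gives (3*x - y) dx ∧ dz ∧ dw
  d(w*z) includes (∂/∂z)(w*z) dz = (w) dz, which multiplied by dy ∧ dw gives (-w) dy ∧ dz ∧ dw
  d(x*(-x + 2*z)) includes (∂/∂x)(x*(-x + 2*z)) dx = (-2*x + 2*z) dx, which multiplied by dz ∧ dw gives (-2*x + 2*z) dx ∧ dz ∧ dw
Collecting like 3-forms: d(omega) = (-z) dx ∧ dy ∧ dw + (x - y + 2*z) dx ∧ dz ∧ dw + (-w) dy ∧ dz ∧ dw.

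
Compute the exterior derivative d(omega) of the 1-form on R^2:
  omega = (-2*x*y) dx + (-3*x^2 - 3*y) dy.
d(omega) = (-4*x) dx ∧ dy

For a 1-form omega = sum_i f_i dx_i, the exterior derivative is
  d(omega) = sum_{i < j} (∂f_j/∂x_i - ∂f_i/∂x_j) dx_i ∧ dx_j.
  coefficient of dx ∧ dy: ∂f_2/∂x - ∂f_1/∂y = ∂(-3*x^2 - 3*y)/∂x - ∂(-2*x*y)/∂y = -4*x
Assembling: d(omega) = (-4*x) dx ∧ dy.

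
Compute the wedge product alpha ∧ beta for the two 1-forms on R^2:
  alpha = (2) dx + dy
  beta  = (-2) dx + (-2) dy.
alpha ∧ beta = (-2) dx ∧ dy

Distribute the wedge, using dx_i ∧ dx_j = -dx_j ∧ dx_i and dx_i ∧ dx_i = 0. For each pair (i, j) with i < j, the coefficient of dx_i ∧ dx_j in alpha ∧ beta is (alpha_i * beta_j - alpha_j * beta_i). Collecting: alpha ∧ beta = (-2) dx ∧ dy.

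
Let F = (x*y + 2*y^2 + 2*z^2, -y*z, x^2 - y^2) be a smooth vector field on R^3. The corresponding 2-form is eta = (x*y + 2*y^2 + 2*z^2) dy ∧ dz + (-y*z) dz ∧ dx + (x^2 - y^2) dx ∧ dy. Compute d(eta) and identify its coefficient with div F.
d(eta) = (y - z) dx ∧ dy ∧ dz; div F = y - z

For a 2-form in R^3 of the form above, applying d gives a 3-form with coefficient ∂P/∂x + ∂Q/∂y + ∂R/∂z:
  ∂P/∂x = y
  ∂Q/∂y = -z
  ∂R/∂z = 0
Sum = y - z, which is exactly div F.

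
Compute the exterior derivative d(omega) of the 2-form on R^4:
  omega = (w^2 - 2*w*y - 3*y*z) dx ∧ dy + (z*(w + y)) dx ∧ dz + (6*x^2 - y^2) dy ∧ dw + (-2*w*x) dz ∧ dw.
d(omega) = (-3*y - z) dx ∧ dy ∧ dz + (2*w + 12*x - 2*y) dx ∧ dy ∧ dw + (-2*w + z) dx ∧ dz ∧ dw

For a 2-form omega = sum_{i<j} g_{ij} dx_i ∧ dx_j, the exterior derivative is
  d(omega) = sum_{i<j} d(g_{ij}) ∧ dx_i ∧ dx_j = sum_{i<j, k} (∂g_{ij}/∂x_k) dx_k ∧ dx_i ∧ dx_j.
Expand each term, using dx_k ∧ dx_i ∧ dx_j = sgn(permutation) dx_{(a)} ∧ dx_{(b)} ∧ dx_{(c)} with (a < b < c) sorted:
  d(w^2 - 2*w*y - 3*y*z) includes (∂/∂z)(w^2 - 2*w*y - 3*y*z) dz = (-3*y) dz, which multiplied by dx ∧ dy gives (-3*y) dx ∧ dy ∧ dz
  d(w^2 - 2*w*y - 3*y*z) includes (∂/∂w)(w^2 - 2*w*y - 3*y*z) dw = (2*w - 2*y) dw, which multiplied by dx ∧ dy gives (2*w - 2*y) dx ∧ dy ∧ dw
  d(z*(w + y)) includes (∂/∂y)(z*(w + y)) dy = (z) dy, which multiplied by dx ∧ dz gives (-z) dx ∧ dy ∧ dz
  d(z*(w + y)) includes (∂/∂w)(z*(w + y)) dw = (z) dw, which multiplied by dx ∧ dz gives (z) dx ∧ dz ∧ dw
  d(6*x^2 - y^2) includes (∂/∂x)(6*x^2 - y^2) dx = (12*x) dx, which multiplied by dy ∧ dw gives (12*x) dx ∧ dy ∧ dw
  d(-2*w*x) includes (∂/∂x)(-2*w*x) dx = (-2*w) dx, which multiplied by dz ∧ dw gives (-2*w) dx ∧ dz ∧ dw
Collecting like 3-forms: d(omega) = (-3*y - z) dx ∧ dy ∧ dz + (2*w + 12*x - 2*y) dx ∧ dy ∧ dw + (-2*w + z) dx ∧ dz ∧ dw.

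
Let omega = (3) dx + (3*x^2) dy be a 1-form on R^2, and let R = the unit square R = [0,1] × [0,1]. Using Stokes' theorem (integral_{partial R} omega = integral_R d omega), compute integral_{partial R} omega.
integral_(partial R) omega = 3

Stokes: integral_partial_R omega = integral_R d omega with d omega = (∂Q/∂x - ∂P/∂y) dx ∧ dy.
  ∂Q/∂x = 6*x
  ∂P/∂y = 0
  integrand = ∂Q/∂x - ∂P/∂y = 6*x.
Integrating over R: integral_0^1 integral_0^1 (6*x) dx dy = 3.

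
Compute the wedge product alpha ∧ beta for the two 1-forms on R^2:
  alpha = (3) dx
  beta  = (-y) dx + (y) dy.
alpha ∧ beta = (3*y) dx ∧ dy

Distribute the wedge, using dx_i ∧ dx_j = -dx_j ∧ dx_i and dx_i ∧ dx_i = 0. For each pair (i, j) with i < j, the coefficient of dx_i ∧ dx_j in alpha ∧ beta is (alpha_i * beta_j - alpha_j * beta_i). Collecting: alpha ∧ beta = (3*y) dx ∧ dy.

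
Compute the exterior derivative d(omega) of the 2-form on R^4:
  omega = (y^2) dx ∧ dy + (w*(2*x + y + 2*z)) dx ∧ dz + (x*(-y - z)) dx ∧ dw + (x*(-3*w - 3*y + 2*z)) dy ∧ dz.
d(omega) = (-4*w - 3*y + 2*z) dx ∧ dy ∧ dz + (3*x + y + 2*z) dx ∧ dz ∧ dw + (x) dx ∧ dy ∧ dw + (-3*x) dy ∧ dz ∧ dw

For a 2-form omega = sum_{i<j} g_{ij} dx_i ∧ dx_j, the exterior derivative is
  d(omega) = sum_{i<j} d(g_{ij}) ∧ dx_i ∧ dx_j = sum_{i<j, k} (∂g_{ij}/∂x_k) dx_k ∧ dx_i ∧ dx_j.
Expand each term, using dx_k ∧ dx_i ∧ dx_j = sgn(permutation) dx_{(a)} ∧ dx_{(b)} ∧ dx_{(c)} with (a < b < c) sorted:
  d(w*(2*x + y + 2*z)) includes (∂/∂y)(w*(2*x + y + 2*z)) dy = (w) dy, which multiplied by dx ∧ dz gives (-w) dx ∧ dy ∧ dz
  d(w*(2*x + y + 2*z)) includes (∂/∂w)(w*(2*x + y + 2*z)) dw = (2*x + y + 2*z) dw, which multiplied by dx ∧ dz gives (2*x + y + 2*z) dx ∧ dz ∧ dw
  d(x*(-y - z)) includes (∂/∂y)(x*(-y - z)) dy = (-x) dy, which multiplied by dx ∧ dw gives (x) dx ∧ dy ∧ dw
  d(x*(-y - z)) includes (∂/∂z)(x*(-y - z)) dz = (-x) dz, which multiplied by dx ∧ dw gives (x) dx ∧ dz ∧ dw
  d(x*(-3*w - 3*y + 2*z)) includes (∂/∂x)(x*(-3*w - 3*y + 2*z)) dx = (-3*w - 3*y + 2*z) dx, which multiplied by dy ∧ dz gives (-3*w - 3*y + 2*z) dx ∧ dy ∧ dz
  d(x*(-3*w - 3*y + 2*z)) includes (∂/∂w)(x*(-3*w - 3*y + 2*z)) dw = (-3*x) dw, which multiplied by dy ∧ dz gives (-3*x) dy ∧ dz ∧ dw
Collecting like 3-forms: d(omega) = (-4*w - 3*y + 2*z) dx ∧ dy ∧ dz + (3*x + y + 2*z) dx ∧ dz ∧ dw + (x) dx ∧ dy ∧ dw + (-3*x) dy ∧ dz ∧ dw.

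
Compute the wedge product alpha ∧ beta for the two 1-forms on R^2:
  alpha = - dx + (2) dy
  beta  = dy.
alpha ∧ beta = (-1) dx ∧ dy

Distribute the wedge, using dx_i ∧ dx_j = -dx_j ∧ dx_i and dx_i ∧ dx_i = 0. For each pair (i, j) with i < j, the coefficient of dx_i ∧ dx_j in alpha ∧ beta is (alpha_i * beta_j - alpha_j * beta_i). Collecting: alpha ∧ beta = (-1) dx ∧ dy.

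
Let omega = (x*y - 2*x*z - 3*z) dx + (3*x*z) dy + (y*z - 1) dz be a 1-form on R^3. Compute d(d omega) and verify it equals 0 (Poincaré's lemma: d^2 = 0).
d(d omega) = 0

Step 1: d omega = sum_{i<j} (∂f_j/∂x_i - ∂f_i/∂x_j) dx_i ∧ dx_j:
  coeff of dx ∧ dy: -x + 3*z
  coeff of dx ∧ dz: 2*x + 3
  coeff of dy ∧ dz: -3*x + z
Step 2: Apply d again to each 2-form coefficient. The only possible 3-form in R^3 is dx ∧ dy ∧ dz, with coefficient
  ∂(coeff of dy∧dz)/∂x - ∂(coeff of dx∧dz)/∂y + ∂(coeff of dx∧dy)/∂z
  = ∂/∂x (-3*x + z) - ∂/∂y (2*x + 3) + ∂/∂z (-x + 3*z).
Each of these terms simplifies to sums of mixed partials that cancel in pairs. The result is 0 (by equality of mixed partials for smooth functions — Schwarz / Clairaut).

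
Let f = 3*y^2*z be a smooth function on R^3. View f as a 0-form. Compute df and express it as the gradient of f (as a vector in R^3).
df = (0) dx + (6*y*z) dy + (3*y^2) dz; grad f = (0, 6*y*z, 3*y^2)

For a 0-form f, d f = (∂f/∂x) dx + (∂f/∂y) dy + (∂f/∂z) dz. The components of the vector representation are exactly the entries of grad f in Cartesian coordinates:
  ∂f/∂x = 0
  ∂f/∂y = 6*y*z
  ∂f/∂z = 3*y^2.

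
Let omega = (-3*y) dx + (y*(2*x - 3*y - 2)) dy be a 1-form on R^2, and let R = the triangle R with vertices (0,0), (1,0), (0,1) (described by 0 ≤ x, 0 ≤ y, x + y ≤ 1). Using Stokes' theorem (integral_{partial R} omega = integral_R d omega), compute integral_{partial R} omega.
integral_(partial R) omega = 11/6

Stokes: integral_partial_R omega = integral_R d omega with d omega = (∂Q/∂x - ∂P/∂y) dx ∧ dy.
  ∂Q/∂x = 2*y
  ∂P/∂y = -3
  integrand = ∂Q/∂x - ∂P/∂y = 2*y + 3.
Integrating over R: integral_0^1 integral_0^{1-x} (2*y + 3) dy dx = 11/6.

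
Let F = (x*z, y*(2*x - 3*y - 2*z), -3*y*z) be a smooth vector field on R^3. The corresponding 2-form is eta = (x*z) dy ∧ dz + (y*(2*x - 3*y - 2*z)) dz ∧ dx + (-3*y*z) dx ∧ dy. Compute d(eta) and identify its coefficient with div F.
d(eta) = (2*x - 9*y - z) dx ∧ dy ∧ dz; div F = 2*x - 9*y - z

For a 2-form in R^3 of the form above, applying d gives a 3-form with coefficient ∂P/∂x + ∂Q/∂y + ∂R/∂z:
  ∂P/∂x = z
  ∂Q/∂y = 2*x - 6*y - 2*z
  ∂R/∂z = -3*y
Sum = 2*x - 9*y - z, which is exactly div F.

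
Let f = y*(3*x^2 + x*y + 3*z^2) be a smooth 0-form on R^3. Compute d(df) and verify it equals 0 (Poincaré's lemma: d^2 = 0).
d(df) = 0

Step 1: df = sum_i (∂f/∂x_i) dx_i = (y*(6*x + y)) dx + (3*x^2 + 2*x*y + 3*z^2) dy + (6*y*z) dz.
Step 2: Apply d again. Using the 1-form formula, the coefficient of dx ∧ dy in d(df) is ∂^2 f/∂x ∂y - ∂^2 f/∂y ∂x = (6*x + 2*y) - (6*x + 2*y) = 0 (equality of mixed partials for smooth f).
Similarly for dx ∧ dz and dy ∧ dz — all coefficients vanish. So d(df) = 0.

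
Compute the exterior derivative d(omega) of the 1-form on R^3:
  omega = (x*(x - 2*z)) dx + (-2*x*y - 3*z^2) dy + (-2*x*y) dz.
d(omega) = (-2*y) dx ∧ dy + (2*x - 2*y) dx ∧ dz + (-2*x + 6*z) dy ∧ dz

For a 1-form omega = sum_i f_i dx_i, the exterior derivative is
  d(omega) = sum_{i < j} (∂f_j/∂x_i - ∂f_i/∂x_j) dx_i ∧ dx_j.
  coefficient of dx ∧ dy: ∂f_2/∂x - ∂f_1/∂y = ∂(-2*x*y - 3*z^2)/∂x - ∂(x*(x - 2*z))/∂y = -2*y
  coefficient of dx ∧ dz: ∂f_3/∂x - ∂f_1/∂z = ∂(-2*x*y)/∂x - ∂(x*(x - 2*z))/∂z = 2*x - 2*y
  coefficient of dy ∧ dz: ∂f_3/∂y - ∂f_2/∂z = ∂(-2*x*y)/∂y - ∂(-2*x*y - 3*z^2)/∂z = -2*x + 6*z
Assembling: d(omega) = (-2*y) dx ∧ dy + (2*x - 2*y) dx ∧ dz + (-2*x + 6*z) dy ∧ dz.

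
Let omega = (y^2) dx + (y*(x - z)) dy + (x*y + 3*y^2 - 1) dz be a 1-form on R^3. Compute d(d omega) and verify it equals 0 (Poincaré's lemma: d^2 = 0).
d(d omega) = 0

Step 1: d omega = sum_{i<j} (∂f_j/∂x_i - ∂f_i/∂x_j) dx_i ∧ dx_j:
  coeff of dx ∧ dy: -y
  coeff of dx ∧ dz: y
  coeff of dy ∧ dz: x + 7*y
Step 2: Apply d again to each 2-form coefficient. The only possible 3-form in R^3 is dx ∧ dy ∧ dz, with coefficient
  ∂(coeff of dy∧dz)/∂x - ∂(coeff of dx∧dz)/∂y + ∂(coeff of dx∧dy)/∂z
  = ∂/∂x (x + 7*y) - ∂/∂y (y) + ∂/∂z (-y).
Each of these terms simplifies to sums of mixed partials that cancel in pairs. The result is 0 (by equality of mixed partials for smooth functions — Schwarz / Clairaut).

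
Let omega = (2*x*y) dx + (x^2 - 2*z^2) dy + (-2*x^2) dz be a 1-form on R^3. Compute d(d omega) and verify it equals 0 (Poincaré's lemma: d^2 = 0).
d(d omega) = 0

Step 1: d omega = sum_{i<j} (∂f_j/∂x_i - ∂f_i/∂x_j) dx_i ∧ dx_j:
  coeff of dx ∧ dy: 0
  coeff of dx ∧ dz: -4*x
  coeff of dy ∧ dz: 4*z
Step 2: Apply d again to each 2-form coefficient. The only possible 3-form in R^3 is dx ∧ dy ∧ dz, with coefficient
  ∂(coeff of dy∧dz)/∂x - ∂(coeff of dx∧dz)/∂y + ∂(coeff of dx∧dy)/∂z
  = ∂/∂x (4*z) - ∂/∂y (-4*x) + ∂/∂z (0).
Each of these terms simplifies to sums of mixed partials that cancel in pairs. The result is 0 (by equality of mixed partials for smooth functions — Schwarz / Clairaut).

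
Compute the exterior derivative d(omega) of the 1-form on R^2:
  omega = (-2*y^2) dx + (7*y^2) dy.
d(omega) = (4*y) dx ∧ dy

For a 1-form omega = sum_i f_i dx_i, the exterior derivative is
  d(omega) = sum_{i < j} (∂f_j/∂x_i - ∂f_i/∂x_j) dx_i ∧ dx_j.
  coefficient of dx ∧ dy: ∂f_2/∂x - ∂f_1/∂y = ∂(7*y^2)/∂x - ∂(-2*y^2)/∂y = 4*y
Assembling: d(omega) = (4*y) dx ∧ dy.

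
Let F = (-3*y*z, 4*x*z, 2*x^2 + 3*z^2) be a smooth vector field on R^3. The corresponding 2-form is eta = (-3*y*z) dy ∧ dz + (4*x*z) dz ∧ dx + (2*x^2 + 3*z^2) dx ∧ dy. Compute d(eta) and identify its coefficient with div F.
d(eta) = (6*z) dx ∧ dy ∧ dz; div F = 6*z

For a 2-form in R^3 of the form above, applying d gives a 3-form with coefficient ∂P/∂x + ∂Q/∂y + ∂R/∂z:
  ∂P/∂x = 0
  ∂Q/∂y = 0
  ∂R/∂z = 6*z
Sum = 6*z, which is exactly div F.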